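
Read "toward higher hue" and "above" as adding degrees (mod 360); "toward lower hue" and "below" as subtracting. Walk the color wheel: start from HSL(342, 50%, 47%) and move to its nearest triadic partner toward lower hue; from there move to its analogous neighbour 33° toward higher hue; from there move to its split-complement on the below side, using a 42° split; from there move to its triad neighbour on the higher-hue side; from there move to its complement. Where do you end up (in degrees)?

333°

triadic ↓ −120°: 342 − 120 = 222°
analog 33° ↑ +33°: 222 + 33 = 255°
split-comp 42° ↓ +138°: 255 + 138 = 393 → 393 − 360 = 33°
triadic ↑ +120°: 33 + 120 = 153°
complement +180°: 153 + 180 = 333°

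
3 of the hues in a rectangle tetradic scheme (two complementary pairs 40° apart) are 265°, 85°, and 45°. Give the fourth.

225°

A rectangular tetradic uses two complementary pairs 40° apart: offsets 0°, 40°, 180°, 220°.
Among {45°, 85°, 265°}, 85° and 265° are a 180° pair.
The remaining hue 45° needs its own complement: 45 + 180 = 225°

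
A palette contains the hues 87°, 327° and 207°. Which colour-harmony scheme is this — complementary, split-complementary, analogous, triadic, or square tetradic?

triadic

Sort the hues: 87°, 207°, 327°.
Successive gaps around the wheel: 120°, 120°, 120°.
Three hues equally spaced 120° apart form a triad.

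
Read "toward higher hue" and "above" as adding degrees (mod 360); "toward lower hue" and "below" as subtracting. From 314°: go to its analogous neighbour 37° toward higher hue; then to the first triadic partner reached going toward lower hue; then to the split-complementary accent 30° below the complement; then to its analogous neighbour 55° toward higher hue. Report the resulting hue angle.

76°

analog 37° ↑ +37°: 314 + 37 = 351°
triadic ↓ −120°: 351 − 120 = 231°
split-comp 30° ↓ +150°: 231 + 150 = 381 → 381 − 360 = 21°
analog 55° ↑ +55°: 21 + 55 = 76°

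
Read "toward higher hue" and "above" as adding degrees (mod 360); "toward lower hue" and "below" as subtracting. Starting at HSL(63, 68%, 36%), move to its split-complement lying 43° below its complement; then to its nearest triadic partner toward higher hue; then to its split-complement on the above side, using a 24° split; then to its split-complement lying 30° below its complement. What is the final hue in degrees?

314°

split-comp 43° ↓ +137°: 63 + 137 = 200°
triadic ↑ +120°: 200 + 120 = 320°
split-comp 24° ↑ +204°: 320 + 204 = 524 → 524 − 360 = 164°
split-comp 30° ↓ +150°: 164 + 150 = 314°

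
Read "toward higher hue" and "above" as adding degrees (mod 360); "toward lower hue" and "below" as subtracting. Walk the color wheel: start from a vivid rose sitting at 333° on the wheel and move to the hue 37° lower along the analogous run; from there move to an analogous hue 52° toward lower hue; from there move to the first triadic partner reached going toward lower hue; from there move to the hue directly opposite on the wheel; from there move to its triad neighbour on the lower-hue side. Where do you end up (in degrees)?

analog 37° ↓ −37°: 333 − 37 = 296°
analog 52° ↓ −52°: 296 − 52 = 244°
triadic ↓ −120°: 244 − 120 = 124°
complement +180°: 124 + 180 = 304°
triadic ↓ −120°: 304 − 120 = 184°

184°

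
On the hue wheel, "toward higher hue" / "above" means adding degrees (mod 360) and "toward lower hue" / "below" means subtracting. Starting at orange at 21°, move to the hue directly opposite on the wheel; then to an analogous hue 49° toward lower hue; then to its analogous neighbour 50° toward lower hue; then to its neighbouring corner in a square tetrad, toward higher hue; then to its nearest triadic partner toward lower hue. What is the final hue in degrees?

72°

complement +180°: 21 + 180 = 201°
analog 49° ↓ −49°: 201 − 49 = 152°
analog 50° ↓ −50°: 152 − 50 = 102°
square ↑ +90°: 102 + 90 = 192°
triadic ↓ −120°: 192 − 120 = 72°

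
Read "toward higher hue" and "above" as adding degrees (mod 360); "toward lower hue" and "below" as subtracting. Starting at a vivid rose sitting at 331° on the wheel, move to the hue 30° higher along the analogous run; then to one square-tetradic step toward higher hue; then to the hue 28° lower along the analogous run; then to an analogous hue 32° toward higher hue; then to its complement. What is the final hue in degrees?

275°

331 + 30 = 361 → 361 − 360 = 1°   (analog 30° ↑)
1 + 90 = 91°   (square ↑)
91 − 28 = 63°   (analog 28° ↓)
63 + 32 = 95°   (analog 32° ↑)
95 + 180 = 275°   (complement)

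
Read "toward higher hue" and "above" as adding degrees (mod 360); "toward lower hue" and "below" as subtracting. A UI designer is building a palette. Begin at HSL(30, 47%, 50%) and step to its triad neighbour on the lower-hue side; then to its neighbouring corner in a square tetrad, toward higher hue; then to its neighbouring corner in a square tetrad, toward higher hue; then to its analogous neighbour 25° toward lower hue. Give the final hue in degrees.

65°

−120° (triadic ↓): 30 − 120 = -90 → -90 + 360 = 270°
+90° (square ↑): 270 + 90 = 360 → 360 − 360 = 0°
+90° (square ↑): 0 + 90 = 90°
−25° (analog 25° ↓): 90 − 25 = 65°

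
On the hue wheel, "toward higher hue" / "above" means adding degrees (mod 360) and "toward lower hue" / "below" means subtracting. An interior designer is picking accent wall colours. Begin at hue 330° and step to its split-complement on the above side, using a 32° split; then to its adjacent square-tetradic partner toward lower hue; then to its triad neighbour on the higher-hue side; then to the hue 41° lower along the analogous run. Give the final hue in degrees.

+212° (split-comp 32° ↑): 330 + 212 = 542 → 542 − 360 = 182°
−90° (square ↓): 182 − 90 = 92°
+120° (triadic ↑): 92 + 120 = 212°
−41° (analog 41° ↓): 212 − 41 = 171°

171°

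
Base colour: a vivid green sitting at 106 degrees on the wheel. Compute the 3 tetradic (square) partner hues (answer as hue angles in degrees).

106 + 90 = 196°
106 + 180 = 286°
106 + 270 = 376 → 376 − 360 = 16°

196°, 286°, and 16°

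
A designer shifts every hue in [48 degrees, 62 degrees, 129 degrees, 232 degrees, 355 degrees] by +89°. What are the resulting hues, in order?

48 + 89 = 137°
62 + 89 = 151°
129 + 89 = 218°
232 + 89 = 321°
355 + 89 = 444 → 444 − 360 = 84°

137°, 151°, 218°, 321°, 84°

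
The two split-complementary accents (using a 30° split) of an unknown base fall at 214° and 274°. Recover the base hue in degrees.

The accents sit 30° either side of the complement, so the complement is their short-arc midpoint on the wheel.
Short-arc midpoint of 214° and 274°: 244°.
Base is 180° from the complement: 244 − 180 = 64°

64°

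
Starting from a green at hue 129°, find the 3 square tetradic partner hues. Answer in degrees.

219°, 309°, and 39°

A square tetradic scheme places four hues every 90°.
129 + 90 = 219°
129 + 180 = 309°
129 + 270 = 399 → 399 − 360 = 39°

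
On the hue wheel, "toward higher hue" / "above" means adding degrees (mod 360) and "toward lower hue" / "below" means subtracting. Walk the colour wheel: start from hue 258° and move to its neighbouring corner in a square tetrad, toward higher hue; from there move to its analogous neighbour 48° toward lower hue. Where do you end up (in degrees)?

square ↑ +90°: 258 + 90 = 348°
analog 48° ↓ −48°: 348 − 48 = 300°

300°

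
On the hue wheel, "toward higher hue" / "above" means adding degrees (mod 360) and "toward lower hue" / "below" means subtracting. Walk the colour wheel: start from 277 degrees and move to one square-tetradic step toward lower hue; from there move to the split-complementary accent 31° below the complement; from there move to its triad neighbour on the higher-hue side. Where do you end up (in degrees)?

96°

square ↓ −90°: 277 − 90 = 187°
split-comp 31° ↓ +149°: 187 + 149 = 336°
triadic ↑ +120°: 336 + 120 = 456 → 456 − 360 = 96°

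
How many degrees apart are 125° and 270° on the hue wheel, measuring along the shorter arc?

|125 − 270| = 145.
145 ≤ 180, so the shorter arc is 145°.

145°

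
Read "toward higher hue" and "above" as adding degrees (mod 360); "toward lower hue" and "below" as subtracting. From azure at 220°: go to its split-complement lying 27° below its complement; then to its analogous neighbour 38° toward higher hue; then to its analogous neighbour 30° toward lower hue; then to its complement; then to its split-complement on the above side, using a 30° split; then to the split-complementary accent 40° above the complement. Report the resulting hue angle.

+153° (split-comp 27° ↓): 220 + 153 = 373 → 373 − 360 = 13°
+38° (analog 38° ↑): 13 + 38 = 51°
−30° (analog 30° ↓): 51 − 30 = 21°
+180° (complement): 21 + 180 = 201°
+210° (split-comp 30° ↑): 201 + 210 = 411 → 411 − 360 = 51°
+220° (split-comp 40° ↑): 51 + 220 = 271°

271°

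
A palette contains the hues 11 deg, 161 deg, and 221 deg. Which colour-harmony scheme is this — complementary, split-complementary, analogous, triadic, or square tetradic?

split-complementary

Sort the hues: 11°, 161°, 221°.
Successive gaps around the wheel: 150°, 60°, 150°.
Two 150° gaps and one 60° gap — a base hue opposite a pair of accents 30° either side of its complement — is the split-complementary pattern.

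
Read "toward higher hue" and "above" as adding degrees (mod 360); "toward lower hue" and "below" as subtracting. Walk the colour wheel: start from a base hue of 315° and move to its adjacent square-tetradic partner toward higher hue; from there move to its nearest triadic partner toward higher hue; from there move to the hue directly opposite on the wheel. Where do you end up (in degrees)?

315 + 90 = 405 → 405 − 360 = 45°   (square ↑)
45 + 120 = 165°   (triadic ↑)
165 + 180 = 345°   (complement)

345°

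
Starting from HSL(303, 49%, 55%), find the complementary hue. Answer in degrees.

The complement sits 180° across the wheel.
303 + 180 = 483 → 483 − 360 = 123°

123°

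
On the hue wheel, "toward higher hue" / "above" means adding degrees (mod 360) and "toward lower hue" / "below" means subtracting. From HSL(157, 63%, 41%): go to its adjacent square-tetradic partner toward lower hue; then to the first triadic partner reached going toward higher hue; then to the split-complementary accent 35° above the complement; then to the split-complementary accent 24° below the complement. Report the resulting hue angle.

198°

square ↓ −90°: 157 − 90 = 67°
triadic ↑ +120°: 67 + 120 = 187°
split-comp 35° ↑ +215°: 187 + 215 = 402 → 402 − 360 = 42°
split-comp 24° ↓ +156°: 42 + 156 = 198°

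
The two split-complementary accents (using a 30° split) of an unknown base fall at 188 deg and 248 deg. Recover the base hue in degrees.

The accents sit 30° either side of the complement, so the complement is their short-arc midpoint on the wheel.
Short-arc midpoint of 188° and 248°: 218°.
Base is 180° from the complement: 218 − 180 = 38°

38°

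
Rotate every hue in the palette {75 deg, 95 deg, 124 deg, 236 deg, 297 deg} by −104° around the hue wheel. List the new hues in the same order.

75 − 104 = -29 → -29 + 360 = 331°
95 − 104 = -9 → -9 + 360 = 351°
124 − 104 = 20°
236 − 104 = 132°
297 − 104 = 193°

331°, 351°, 20°, 132°, 193°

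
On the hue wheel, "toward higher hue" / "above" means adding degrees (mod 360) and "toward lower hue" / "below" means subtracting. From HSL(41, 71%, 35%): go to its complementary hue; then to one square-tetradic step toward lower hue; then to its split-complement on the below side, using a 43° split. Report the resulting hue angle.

complement +180°: 41 + 180 = 221°
square ↓ −90°: 221 − 90 = 131°
split-comp 43° ↓ +137°: 131 + 137 = 268°

268°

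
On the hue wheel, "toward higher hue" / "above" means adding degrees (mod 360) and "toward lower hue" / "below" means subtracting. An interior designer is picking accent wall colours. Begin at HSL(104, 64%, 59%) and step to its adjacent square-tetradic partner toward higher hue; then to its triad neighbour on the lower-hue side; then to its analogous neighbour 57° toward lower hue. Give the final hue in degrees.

17°

104 + 90 = 194°   (square ↑)
194 − 120 = 74°   (triadic ↓)
74 − 57 = 17°   (analog 57° ↓)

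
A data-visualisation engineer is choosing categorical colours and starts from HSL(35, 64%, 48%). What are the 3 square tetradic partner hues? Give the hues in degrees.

A square tetradic scheme places four hues every 90°.
35 + 90 = 125°
35 + 180 = 215°
35 + 270 = 305°

125°, 215°, 305°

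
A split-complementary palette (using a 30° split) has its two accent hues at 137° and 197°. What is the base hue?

347°

The accents sit 30° either side of the complement, so the complement is their short-arc midpoint on the wheel.
Short-arc midpoint of 137° and 197°: 167°.
Base is 180° from the complement: 167 − 180 = -13 → -13 + 360 = 347°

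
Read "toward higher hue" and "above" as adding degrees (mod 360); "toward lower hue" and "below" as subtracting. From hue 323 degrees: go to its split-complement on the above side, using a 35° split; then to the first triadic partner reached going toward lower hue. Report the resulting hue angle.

58°

323 + 215 = 538 → 538 − 360 = 178°   (split-comp 35° ↑)
178 − 120 = 58°   (triadic ↓)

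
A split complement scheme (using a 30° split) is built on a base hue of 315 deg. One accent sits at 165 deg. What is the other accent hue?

Split-complementary hues sit 30° either side of the complement.
Complement of the base 315°: 315 + 180 = 495 → 495 − 360 = 135°
The given accent 165° is 30° one side of 135°; the other accent sits 30° the other side: 135 − 30 = 105°

105°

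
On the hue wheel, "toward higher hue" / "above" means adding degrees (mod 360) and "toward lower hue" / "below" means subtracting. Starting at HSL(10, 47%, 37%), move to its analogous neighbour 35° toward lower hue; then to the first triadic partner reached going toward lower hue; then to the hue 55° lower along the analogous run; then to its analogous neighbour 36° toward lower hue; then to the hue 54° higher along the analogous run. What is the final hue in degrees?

178°

analog 35° ↓ −35°: 10 − 35 = -25 → -25 + 360 = 335°
triadic ↓ −120°: 335 − 120 = 215°
analog 55° ↓ −55°: 215 − 55 = 160°
analog 36° ↓ −36°: 160 − 36 = 124°
analog 54° ↑ +54°: 124 + 54 = 178°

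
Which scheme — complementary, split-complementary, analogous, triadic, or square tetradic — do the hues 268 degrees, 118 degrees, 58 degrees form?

split-complementary

Sort the hues: 58°, 118°, 268°.
Successive gaps around the wheel: 60°, 150°, 150°.
Two 150° gaps and one 60° gap — a base hue opposite a pair of accents 30° either side of its complement — is the split-complementary pattern.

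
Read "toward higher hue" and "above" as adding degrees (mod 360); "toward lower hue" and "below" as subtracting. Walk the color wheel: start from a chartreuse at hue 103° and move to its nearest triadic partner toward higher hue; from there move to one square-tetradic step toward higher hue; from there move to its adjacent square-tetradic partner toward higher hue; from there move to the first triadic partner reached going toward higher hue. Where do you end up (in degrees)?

163°

+120° (triadic ↑): 103 + 120 = 223°
+90° (square ↑): 223 + 90 = 313°
+90° (square ↑): 313 + 90 = 403 → 403 − 360 = 43°
+120° (triadic ↑): 43 + 120 = 163°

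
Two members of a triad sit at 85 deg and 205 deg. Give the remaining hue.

325°

A triad spaces three hues 120° apart.
The full set is {85°, 205°, 325°}.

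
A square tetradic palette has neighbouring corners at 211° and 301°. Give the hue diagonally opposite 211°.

31°

A square tetradic scheme places four hues 90° apart; opposite corners are 180° apart.
211 + 180 = 391 → 391 − 360 = 31°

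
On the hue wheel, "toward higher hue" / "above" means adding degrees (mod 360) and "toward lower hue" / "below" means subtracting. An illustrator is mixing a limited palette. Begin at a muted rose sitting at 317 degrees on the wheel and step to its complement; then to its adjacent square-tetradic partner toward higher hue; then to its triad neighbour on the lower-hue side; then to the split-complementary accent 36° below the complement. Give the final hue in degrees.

251°

complement +180°: 317 + 180 = 497 → 497 − 360 = 137°
square ↑ +90°: 137 + 90 = 227°
triadic ↓ −120°: 227 − 120 = 107°
split-comp 36° ↓ +144°: 107 + 144 = 251°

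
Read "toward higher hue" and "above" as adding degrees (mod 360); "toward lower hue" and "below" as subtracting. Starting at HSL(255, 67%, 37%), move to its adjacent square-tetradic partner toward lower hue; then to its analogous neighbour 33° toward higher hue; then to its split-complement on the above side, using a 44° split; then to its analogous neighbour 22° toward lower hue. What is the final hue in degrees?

40°

square ↓ −90°: 255 − 90 = 165°
analog 33° ↑ +33°: 165 + 33 = 198°
split-comp 44° ↑ +224°: 198 + 224 = 422 → 422 − 360 = 62°
analog 22° ↓ −22°: 62 − 22 = 40°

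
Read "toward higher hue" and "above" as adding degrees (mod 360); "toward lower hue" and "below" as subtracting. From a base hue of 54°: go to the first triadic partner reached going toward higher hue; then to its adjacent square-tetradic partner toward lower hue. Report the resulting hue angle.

+120° (triadic ↑): 54 + 120 = 174°
−90° (square ↓): 174 − 90 = 84°

84°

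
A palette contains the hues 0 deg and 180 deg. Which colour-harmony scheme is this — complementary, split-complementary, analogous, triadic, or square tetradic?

Sort the hues: 0°, 180°.
Successive gaps around the wheel: 180°, 180°.
Two hues 180° apart are complementary.

complementary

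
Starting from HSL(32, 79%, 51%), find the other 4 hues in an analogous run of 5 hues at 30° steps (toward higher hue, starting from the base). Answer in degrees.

32 + 30 = 62°
32 + 60 = 92°
32 + 90 = 122°
32 + 120 = 152°

62°, 92°, 122°, and 152°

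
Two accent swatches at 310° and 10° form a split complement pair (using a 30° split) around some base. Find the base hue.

The accents sit 30° either side of the complement, so the complement is their short-arc midpoint on the wheel.
Short-arc midpoint of 310° and 10°: 340°.
Base is 180° from the complement: 340 − 180 = 160°

160°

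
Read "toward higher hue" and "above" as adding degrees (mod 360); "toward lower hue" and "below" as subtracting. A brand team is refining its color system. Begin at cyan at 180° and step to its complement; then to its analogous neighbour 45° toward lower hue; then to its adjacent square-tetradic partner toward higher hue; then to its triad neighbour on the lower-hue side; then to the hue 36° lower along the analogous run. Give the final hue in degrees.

249°

180 + 180 = 360 → 360 − 360 = 0°   (complement)
0 − 45 = -45 → -45 + 360 = 315°   (analog 45° ↓)
315 + 90 = 405 → 405 − 360 = 45°   (square ↑)
45 − 120 = -75 → -75 + 360 = 285°   (triadic ↓)
285 − 36 = 249°   (analog 36° ↓)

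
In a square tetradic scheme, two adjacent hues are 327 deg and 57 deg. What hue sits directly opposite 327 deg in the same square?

147°

A square tetradic scheme places four hues 90° apart; opposite corners are 180° apart.
327 + 180 = 507 → 507 − 360 = 147°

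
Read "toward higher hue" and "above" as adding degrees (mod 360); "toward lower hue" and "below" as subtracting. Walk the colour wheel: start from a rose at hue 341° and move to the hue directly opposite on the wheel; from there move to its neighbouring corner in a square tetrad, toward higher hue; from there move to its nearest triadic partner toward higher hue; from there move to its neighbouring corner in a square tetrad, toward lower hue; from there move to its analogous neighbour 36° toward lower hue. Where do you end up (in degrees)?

+180° (complement): 341 + 180 = 521 → 521 − 360 = 161°
+90° (square ↑): 161 + 90 = 251°
+120° (triadic ↑): 251 + 120 = 371 → 371 − 360 = 11°
−90° (square ↓): 11 − 90 = -79 → -79 + 360 = 281°
−36° (analog 36° ↓): 281 − 36 = 245°

245°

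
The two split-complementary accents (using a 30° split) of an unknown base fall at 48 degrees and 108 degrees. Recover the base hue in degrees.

258°

The accents sit 30° either side of the complement, so the complement is their short-arc midpoint on the wheel.
Short-arc midpoint of 48° and 108°: 78°.
Base is 180° from the complement: 78 − 180 = -102 → -102 + 360 = 258°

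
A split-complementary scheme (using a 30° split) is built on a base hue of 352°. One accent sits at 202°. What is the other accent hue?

Split-complementary hues sit 30° either side of the complement.
Complement of the base 352°: 352 + 180 = 532 → 532 − 360 = 172°
The given accent 202° is 30° one side of 172°; the other accent sits 30° the other side: 172 − 30 = 142°

142°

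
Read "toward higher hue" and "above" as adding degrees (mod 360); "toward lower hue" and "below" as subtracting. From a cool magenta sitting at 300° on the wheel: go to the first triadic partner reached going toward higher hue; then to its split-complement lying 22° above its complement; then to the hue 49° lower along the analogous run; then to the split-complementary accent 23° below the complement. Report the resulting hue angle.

10°

+120° (triadic ↑): 300 + 120 = 420 → 420 − 360 = 60°
+202° (split-comp 22° ↑): 60 + 202 = 262°
−49° (analog 49° ↓): 262 − 49 = 213°
+157° (split-comp 23° ↓): 213 + 157 = 370 → 370 − 360 = 10°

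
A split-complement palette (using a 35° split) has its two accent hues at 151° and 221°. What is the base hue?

6°

The accents sit 35° either side of the complement, so the complement is their short-arc midpoint on the wheel.
Short-arc midpoint of 151° and 221°: 186°.
Base is 180° from the complement: 186 − 180 = 6°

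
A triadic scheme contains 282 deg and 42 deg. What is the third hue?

162°

A triad spaces three hues 120° apart.
The full set is {42°, 162°, 282°}.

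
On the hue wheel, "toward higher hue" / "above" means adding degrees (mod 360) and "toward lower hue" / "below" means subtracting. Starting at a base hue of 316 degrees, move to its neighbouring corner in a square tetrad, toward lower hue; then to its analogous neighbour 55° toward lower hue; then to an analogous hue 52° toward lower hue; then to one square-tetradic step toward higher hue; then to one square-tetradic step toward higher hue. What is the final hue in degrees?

square ↓ −90°: 316 − 90 = 226°
analog 55° ↓ −55°: 226 − 55 = 171°
analog 52° ↓ −52°: 171 − 52 = 119°
square ↑ +90°: 119 + 90 = 209°
square ↑ +90°: 209 + 90 = 299°

299°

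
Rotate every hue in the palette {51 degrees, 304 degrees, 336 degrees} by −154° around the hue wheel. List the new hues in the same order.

51 − 154 = -103 → -103 + 360 = 257°
304 − 154 = 150°
336 − 154 = 182°

257°, 150°, 182°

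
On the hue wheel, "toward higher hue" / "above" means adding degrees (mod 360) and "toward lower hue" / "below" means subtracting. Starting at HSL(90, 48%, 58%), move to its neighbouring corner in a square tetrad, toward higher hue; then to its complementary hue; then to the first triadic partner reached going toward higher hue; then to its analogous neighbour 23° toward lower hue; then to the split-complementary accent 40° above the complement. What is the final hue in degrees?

+90° (square ↑): 90 + 90 = 180°
+180° (complement): 180 + 180 = 360 → 360 − 360 = 0°
+120° (triadic ↑): 0 + 120 = 120°
−23° (analog 23° ↓): 120 − 23 = 97°
+220° (split-comp 40° ↑): 97 + 220 = 317°

317°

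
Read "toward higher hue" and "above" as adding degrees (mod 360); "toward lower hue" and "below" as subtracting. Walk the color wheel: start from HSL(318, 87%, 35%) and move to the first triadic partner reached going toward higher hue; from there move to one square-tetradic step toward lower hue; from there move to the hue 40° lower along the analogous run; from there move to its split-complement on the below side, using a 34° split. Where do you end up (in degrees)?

94°

triadic ↑ +120°: 318 + 120 = 438 → 438 − 360 = 78°
square ↓ −90°: 78 − 90 = -12 → -12 + 360 = 348°
analog 40° ↓ −40°: 348 − 40 = 308°
split-comp 34° ↓ +146°: 308 + 146 = 454 → 454 − 360 = 94°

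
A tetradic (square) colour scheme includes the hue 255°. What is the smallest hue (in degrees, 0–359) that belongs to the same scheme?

A square tetradic scheme places four hues every 90°.
The full set through 255° is {75°, 165°, 255°, 345°}.

75°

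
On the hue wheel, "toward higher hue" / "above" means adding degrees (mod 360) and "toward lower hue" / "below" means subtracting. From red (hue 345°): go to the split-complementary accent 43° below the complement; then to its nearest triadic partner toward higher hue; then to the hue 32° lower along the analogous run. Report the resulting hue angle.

210°

345 + 137 = 482 → 482 − 360 = 122°   (split-comp 43° ↓)
122 + 120 = 242°   (triadic ↑)
242 − 32 = 210°   (analog 32° ↓)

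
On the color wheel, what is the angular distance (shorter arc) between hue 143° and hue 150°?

7°

|143 − 150| = 7.
7 ≤ 180, so the shorter arc is 7°.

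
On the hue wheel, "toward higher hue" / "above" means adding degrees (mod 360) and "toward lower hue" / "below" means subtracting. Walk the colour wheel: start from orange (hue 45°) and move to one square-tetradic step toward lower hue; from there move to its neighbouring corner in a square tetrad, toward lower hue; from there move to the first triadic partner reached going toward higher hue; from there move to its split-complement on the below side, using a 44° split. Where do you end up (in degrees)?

121°

−90° (square ↓): 45 − 90 = -45 → -45 + 360 = 315°
−90° (square ↓): 315 − 90 = 225°
+120° (triadic ↑): 225 + 120 = 345°
+136° (split-comp 44° ↓): 345 + 136 = 481 → 481 − 360 = 121°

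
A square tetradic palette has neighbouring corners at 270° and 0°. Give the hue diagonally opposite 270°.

90°

A square tetradic scheme places four hues 90° apart; opposite corners are 180° apart.
270 + 180 = 450 → 450 − 360 = 90°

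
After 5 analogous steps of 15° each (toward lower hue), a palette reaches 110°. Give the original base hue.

185°

5 steps of 15° (toward lower hue) give a net shift of −75°.
Start = end − shift: 110 + 75 = 185°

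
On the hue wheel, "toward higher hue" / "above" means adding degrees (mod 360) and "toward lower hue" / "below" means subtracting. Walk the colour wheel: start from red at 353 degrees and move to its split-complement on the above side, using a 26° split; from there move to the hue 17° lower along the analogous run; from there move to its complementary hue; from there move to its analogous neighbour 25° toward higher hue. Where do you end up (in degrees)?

+206° (split-comp 26° ↑): 353 + 206 = 559 → 559 − 360 = 199°
−17° (analog 17° ↓): 199 − 17 = 182°
+180° (complement): 182 + 180 = 362 → 362 − 360 = 2°
+25° (analog 25° ↑): 2 + 25 = 27°

27°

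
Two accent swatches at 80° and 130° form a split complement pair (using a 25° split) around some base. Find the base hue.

The accents sit 25° either side of the complement, so the complement is their short-arc midpoint on the wheel.
Short-arc midpoint of 80° and 130°: 105°.
Base is 180° from the complement: 105 − 180 = -75 → -75 + 360 = 285°

285°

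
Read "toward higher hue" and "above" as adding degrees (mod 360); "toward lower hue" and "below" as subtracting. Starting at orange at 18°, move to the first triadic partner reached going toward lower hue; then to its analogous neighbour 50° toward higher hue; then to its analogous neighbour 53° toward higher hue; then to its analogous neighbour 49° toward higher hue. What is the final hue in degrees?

18 − 120 = -102 → -102 + 360 = 258°   (triadic ↓)
258 + 50 = 308°   (analog 50° ↑)
308 + 53 = 361 → 361 − 360 = 1°   (analog 53° ↑)
1 + 49 = 50°   (analog 49° ↑)

50°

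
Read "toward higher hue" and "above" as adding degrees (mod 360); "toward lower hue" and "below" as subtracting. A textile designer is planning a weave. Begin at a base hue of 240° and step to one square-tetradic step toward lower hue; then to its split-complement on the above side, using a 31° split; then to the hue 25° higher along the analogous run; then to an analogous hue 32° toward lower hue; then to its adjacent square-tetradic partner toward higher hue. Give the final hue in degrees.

−90° (square ↓): 240 − 90 = 150°
+211° (split-comp 31° ↑): 150 + 211 = 361 → 361 − 360 = 1°
+25° (analog 25° ↑): 1 + 25 = 26°
−32° (analog 32° ↓): 26 − 32 = -6 → -6 + 360 = 354°
+90° (square ↑): 354 + 90 = 444 → 444 − 360 = 84°

84°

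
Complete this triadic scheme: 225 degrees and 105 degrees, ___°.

345°

A triad places three hues 120° apart.
The full set through 105° is {105°, 225°, 345°}.
Given {105°, 225°}, the missing hue is 345°.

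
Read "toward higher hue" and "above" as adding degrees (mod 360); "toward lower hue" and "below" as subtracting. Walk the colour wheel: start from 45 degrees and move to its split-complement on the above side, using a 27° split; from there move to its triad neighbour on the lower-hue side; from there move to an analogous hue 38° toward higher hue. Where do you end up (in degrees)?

170°

+207° (split-comp 27° ↑): 45 + 207 = 252°
−120° (triadic ↓): 252 − 120 = 132°
+38° (analog 38° ↑): 132 + 38 = 170°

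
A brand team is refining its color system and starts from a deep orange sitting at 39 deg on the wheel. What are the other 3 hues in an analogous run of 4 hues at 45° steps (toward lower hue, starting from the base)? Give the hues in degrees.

354°, 309°, 264°

Analogous hues sit every 45° along the wheel.
39 − 45 = -6 → -6 + 360 = 354°
39 − 90 = -51 → -51 + 360 = 309°
39 − 135 = -96 → -96 + 360 = 264°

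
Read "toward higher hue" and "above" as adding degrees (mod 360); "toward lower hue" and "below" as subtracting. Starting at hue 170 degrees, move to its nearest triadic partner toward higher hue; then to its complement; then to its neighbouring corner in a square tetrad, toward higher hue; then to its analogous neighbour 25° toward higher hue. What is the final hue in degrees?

225°

170 + 120 = 290°   (triadic ↑)
290 + 180 = 470 → 470 − 360 = 110°   (complement)
110 + 90 = 200°   (square ↑)
200 + 25 = 225°   (analog 25° ↑)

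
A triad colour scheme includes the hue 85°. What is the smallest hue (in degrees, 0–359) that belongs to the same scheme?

A triad places three hues 120° apart.
The full set through 85° is {85°, 205°, 325°}.

85°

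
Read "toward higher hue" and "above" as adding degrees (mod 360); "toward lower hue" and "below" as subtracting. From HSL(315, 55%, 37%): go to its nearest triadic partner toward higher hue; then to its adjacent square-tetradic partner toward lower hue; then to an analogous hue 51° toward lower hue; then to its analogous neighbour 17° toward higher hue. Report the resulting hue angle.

311°

+120° (triadic ↑): 315 + 120 = 435 → 435 − 360 = 75°
−90° (square ↓): 75 − 90 = -15 → -15 + 360 = 345°
−51° (analog 51° ↓): 345 − 51 = 294°
+17° (analog 17° ↑): 294 + 17 = 311°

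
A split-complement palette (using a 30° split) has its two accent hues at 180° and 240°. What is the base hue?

30°

The accents sit 30° either side of the complement, so the complement is their short-arc midpoint on the wheel.
Short-arc midpoint of 180° and 240°: 210°.
Base is 180° from the complement: 210 − 180 = 30°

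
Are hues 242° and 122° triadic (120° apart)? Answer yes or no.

yes

Angular distance: |242 − 122| = 120 = 120°.
Triadic (120° apart) requires 120°.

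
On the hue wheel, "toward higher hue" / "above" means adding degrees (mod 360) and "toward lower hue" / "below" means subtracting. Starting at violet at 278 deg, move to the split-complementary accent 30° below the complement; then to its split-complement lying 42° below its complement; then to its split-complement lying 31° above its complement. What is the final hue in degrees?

57°

split-comp 30° ↓ +150°: 278 + 150 = 428 → 428 − 360 = 68°
split-comp 42° ↓ +138°: 68 + 138 = 206°
split-comp 31° ↑ +211°: 206 + 211 = 417 → 417 − 360 = 57°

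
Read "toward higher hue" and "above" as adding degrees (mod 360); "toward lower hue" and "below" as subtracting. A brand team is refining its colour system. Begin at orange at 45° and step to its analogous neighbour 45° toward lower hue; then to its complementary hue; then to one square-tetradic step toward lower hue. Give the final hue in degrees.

90°

−45° (analog 45° ↓): 45 − 45 = 0°
+180° (complement): 0 + 180 = 180°
−90° (square ↓): 180 − 90 = 90°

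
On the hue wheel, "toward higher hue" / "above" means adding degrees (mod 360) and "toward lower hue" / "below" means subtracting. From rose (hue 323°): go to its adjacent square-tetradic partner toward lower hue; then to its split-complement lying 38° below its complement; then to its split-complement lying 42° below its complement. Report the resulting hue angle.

153°

323 − 90 = 233°   (square ↓)
233 + 142 = 375 → 375 − 360 = 15°   (split-comp 38° ↓)
15 + 138 = 153°   (split-comp 42° ↓)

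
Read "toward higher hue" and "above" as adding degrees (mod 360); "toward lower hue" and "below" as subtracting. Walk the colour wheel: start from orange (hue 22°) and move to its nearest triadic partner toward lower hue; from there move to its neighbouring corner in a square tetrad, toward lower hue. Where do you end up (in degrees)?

triadic ↓ −120°: 22 − 120 = -98 → -98 + 360 = 262°
square ↓ −90°: 262 − 90 = 172°

172°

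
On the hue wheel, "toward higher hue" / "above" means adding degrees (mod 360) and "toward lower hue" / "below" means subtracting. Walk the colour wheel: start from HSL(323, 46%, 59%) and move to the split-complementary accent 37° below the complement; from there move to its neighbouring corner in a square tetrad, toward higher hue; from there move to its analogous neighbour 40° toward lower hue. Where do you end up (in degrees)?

156°

323 + 143 = 466 → 466 − 360 = 106°   (split-comp 37° ↓)
106 + 90 = 196°   (square ↑)
196 − 40 = 156°   (analog 40° ↓)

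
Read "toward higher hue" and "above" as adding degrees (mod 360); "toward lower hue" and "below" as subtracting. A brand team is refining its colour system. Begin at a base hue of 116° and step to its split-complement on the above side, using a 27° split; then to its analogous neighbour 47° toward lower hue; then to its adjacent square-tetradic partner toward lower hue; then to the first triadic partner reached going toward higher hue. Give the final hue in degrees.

split-comp 27° ↑ +207°: 116 + 207 = 323°
analog 47° ↓ −47°: 323 − 47 = 276°
square ↓ −90°: 276 − 90 = 186°
triadic ↑ +120°: 186 + 120 = 306°

306°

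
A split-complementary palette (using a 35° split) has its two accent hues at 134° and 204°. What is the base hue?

349°

The accents sit 35° either side of the complement, so the complement is their short-arc midpoint on the wheel.
Short-arc midpoint of 134° and 204°: 169°.
Base is 180° from the complement: 169 − 180 = -11 → -11 + 360 = 349°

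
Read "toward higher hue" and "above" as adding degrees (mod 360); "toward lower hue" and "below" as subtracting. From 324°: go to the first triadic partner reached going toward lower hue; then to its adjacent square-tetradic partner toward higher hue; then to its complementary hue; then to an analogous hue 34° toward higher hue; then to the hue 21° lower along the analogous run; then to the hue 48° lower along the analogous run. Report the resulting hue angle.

79°

324 − 120 = 204°   (triadic ↓)
204 + 90 = 294°   (square ↑)
294 + 180 = 474 → 474 − 360 = 114°   (complement)
114 + 34 = 148°   (analog 34° ↑)
148 − 21 = 127°   (analog 21° ↓)
127 − 48 = 79°   (analog 48° ↓)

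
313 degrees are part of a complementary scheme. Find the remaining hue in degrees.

The complement sits 180° across the wheel.
The full set through 313° is {133°, 313°}.
Given {313°}, the missing hue is 133°.

133°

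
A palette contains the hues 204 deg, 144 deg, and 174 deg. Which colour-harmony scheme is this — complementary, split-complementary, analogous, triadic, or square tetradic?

Sort the hues: 144°, 174°, 204°.
Successive gaps around the wheel: 30°, 30°, 300°.
A run of hues at equal small steps (30°) with one large closing gap is an analogous group.

analogous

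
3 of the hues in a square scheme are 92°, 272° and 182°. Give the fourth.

A square tetradic scheme places four hues every 90°.
The full set through 92° is {2°, 92°, 182°, 272°}.
Given {92°, 182°, 272°}, the missing hue is 2°.

2°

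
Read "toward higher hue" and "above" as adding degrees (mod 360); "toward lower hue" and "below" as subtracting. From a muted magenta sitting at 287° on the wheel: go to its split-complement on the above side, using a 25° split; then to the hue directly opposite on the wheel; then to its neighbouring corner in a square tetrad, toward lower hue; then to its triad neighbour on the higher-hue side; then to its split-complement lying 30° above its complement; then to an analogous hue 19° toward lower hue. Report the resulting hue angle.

split-comp 25° ↑ +205°: 287 + 205 = 492 → 492 − 360 = 132°
complement +180°: 132 + 180 = 312°
square ↓ −90°: 312 − 90 = 222°
triadic ↑ +120°: 222 + 120 = 342°
split-comp 30° ↑ +210°: 342 + 210 = 552 → 552 − 360 = 192°
analog 19° ↓ −19°: 192 − 19 = 173°

173°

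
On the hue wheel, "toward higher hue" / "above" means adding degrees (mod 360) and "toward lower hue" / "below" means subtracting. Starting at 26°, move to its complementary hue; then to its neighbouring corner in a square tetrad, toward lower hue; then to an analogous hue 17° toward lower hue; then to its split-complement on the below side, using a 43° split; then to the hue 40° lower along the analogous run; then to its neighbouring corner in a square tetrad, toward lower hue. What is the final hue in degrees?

106°

complement +180°: 26 + 180 = 206°
square ↓ −90°: 206 − 90 = 116°
analog 17° ↓ −17°: 116 − 17 = 99°
split-comp 43° ↓ +137°: 99 + 137 = 236°
analog 40° ↓ −40°: 236 − 40 = 196°
square ↓ −90°: 196 − 90 = 106°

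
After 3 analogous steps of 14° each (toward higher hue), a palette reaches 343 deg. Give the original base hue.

301°

3 steps of 14° (toward higher hue) give a net shift of +42°.
Start = end − shift: 343 − 42 = 301°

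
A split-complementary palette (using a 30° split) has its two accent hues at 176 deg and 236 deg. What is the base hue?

26°

The accents sit 30° either side of the complement, so the complement is their short-arc midpoint on the wheel.
Short-arc midpoint of 176° and 236°: 206°.
Base is 180° from the complement: 206 − 180 = 26°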